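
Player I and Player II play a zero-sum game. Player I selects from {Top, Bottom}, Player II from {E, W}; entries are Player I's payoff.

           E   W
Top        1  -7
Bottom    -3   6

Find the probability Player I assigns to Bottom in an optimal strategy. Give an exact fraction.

8/17

Row minima: Top → -7, Bottom → -3; maximin = -3.
Column maxima: E → 1, W → 6; minimax = 1.
-3 ≠ 1, so there is no saddle point; optimal play is mixed.
Let Player I play Top with probability p. Expected payoff against E: 1p + (-3)(1−p) = 4p − 3; against W: (-7)p + 6(1−p) = −13p + 6.
Setting these equal: 4p − 3 = −13p + 6 ⇒ 17p = 9 ⇒ p = 9/17, and the value is (4)·(9/17) − 3 = -15/17.
For Player II: with q = P(E), equating Top's and Bottom's payoffs gives 8q − 7 = −9q + 6 ⇒ q = 13/17.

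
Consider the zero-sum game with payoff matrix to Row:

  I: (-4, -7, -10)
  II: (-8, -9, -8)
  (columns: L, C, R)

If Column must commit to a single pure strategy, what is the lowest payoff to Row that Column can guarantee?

-8

Column maxima: L → -4, C → -7, R → -8.
The smallest of these is -8.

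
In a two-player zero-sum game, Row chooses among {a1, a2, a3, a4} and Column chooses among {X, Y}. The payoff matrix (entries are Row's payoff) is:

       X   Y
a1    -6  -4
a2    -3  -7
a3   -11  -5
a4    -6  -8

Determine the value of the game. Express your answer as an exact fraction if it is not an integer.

Row minima: a1 → -6, a2 → -7, a3 → -11, a4 → -8; maximin = -6.
Column maxima: X → -3, Y → -4; minimax = -4.
-6 ≠ -4, so there is no saddle point; optimal play is mixed.
a3 is strictly dominated by a1, so Row never plays it.
a4 is strictly dominated by a2, so Row never plays it.
On the remaining 2×2 (a1, a2 vs X, Y):
Let Row play a1 with probability p. Expected payoff against X: (-6)p + (-3)(1−p) = −3p − 3; against Y: (-4)p + (-7)(1−p) = 3p − 7.
Setting these equal: −3p − 3 = 3p − 7 ⇒ −6p = -4 ⇒ p = 2/3, and the value is (-3)·(2/3) − 3 = -5.
For Column: with q = P(X), equating a1's and a2's payoffs gives −2q − 4 = 4q − 7 ⇒ q = 1/2.

-5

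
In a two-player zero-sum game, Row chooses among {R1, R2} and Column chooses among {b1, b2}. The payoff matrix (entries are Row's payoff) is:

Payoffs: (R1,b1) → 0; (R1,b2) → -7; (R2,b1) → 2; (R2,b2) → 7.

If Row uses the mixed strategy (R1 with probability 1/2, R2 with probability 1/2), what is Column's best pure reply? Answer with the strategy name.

If Column plays b1, Row's expected payoff is (1/2)·0 + (1/2)·2 = 1.
If Column plays b2, Row's expected payoff is (1/2)·(-7) + (1/2)·7 = 0.
Column minimizes Row's payoff; the smallest is 0, so the best response is b2.

b2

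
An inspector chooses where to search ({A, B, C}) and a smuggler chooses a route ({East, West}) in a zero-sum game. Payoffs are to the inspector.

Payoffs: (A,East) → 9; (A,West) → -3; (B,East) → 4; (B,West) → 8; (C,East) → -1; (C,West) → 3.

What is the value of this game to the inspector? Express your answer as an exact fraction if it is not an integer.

Row minima: A → -3, B → 4, C → -1; maximin = 4.
Column maxima: East → 9, West → 8; minimax = 8.
4 ≠ 8, so there is no saddle point; optimal play is mixed.
C is strictly dominated by B, so the inspector never plays it.
On the remaining 2×2 (A, B vs East, West):
Let the inspector play A with probability p. Expected payoff against East: 9p + 4(1−p) = 5p + 4; against West: (-3)p + 8(1−p) = −11p + 8.
Setting these equal: 5p + 4 = −11p + 8 ⇒ 16p = 4 ⇒ p = 1/4, and the value is (5)·(1/4) + 4 = 21/4.
For the smuggler: with q = P(East), equating A's and B's payoffs gives 12q − 3 = −4q + 8 ⇒ q = 11/16.

21/4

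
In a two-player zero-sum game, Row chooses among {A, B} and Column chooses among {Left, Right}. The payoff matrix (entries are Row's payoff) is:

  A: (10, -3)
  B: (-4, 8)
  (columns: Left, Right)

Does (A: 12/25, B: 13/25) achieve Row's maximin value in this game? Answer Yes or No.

Against Left this mix gives (12/25)·10 + (13/25)·(-4) = 68/25.
Against Right this mix gives (12/25)·(-3) + (13/25)·8 = 68/25.
All of Column's active replies (Left, Right) yield 68/25, and no column does worse for Row. The mix makes Column indifferent and guarantees 68/25, so it is optimal.

Yes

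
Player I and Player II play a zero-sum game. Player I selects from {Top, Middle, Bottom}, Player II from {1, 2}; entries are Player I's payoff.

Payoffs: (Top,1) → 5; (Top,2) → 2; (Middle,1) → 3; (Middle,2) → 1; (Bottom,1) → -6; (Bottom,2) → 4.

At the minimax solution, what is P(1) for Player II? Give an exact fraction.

2/13

Row minima: Top → 2, Middle → 1, Bottom → -6; maximin = 2.
Column maxima: 1 → 5, 2 → 4; minimax = 4.
2 ≠ 4, so there is no saddle point; optimal play is mixed.
Middle is strictly dominated by Top, so Player I never plays it.
On the remaining 2×2 (Top, Bottom vs 1, 2):
Let Player I play Top with probability p. Expected payoff against 1: 5p + (-6)(1−p) = 11p − 6; against 2: 2p + 4(1−p) = −2p + 4.
Setting these equal: 11p − 6 = −2p + 4 ⇒ 13p = 10 ⇒ p = 10/13, and the value is (11)·(10/13) − 6 = 32/13.
For Player II: with q = P(1), equating Top's and Bottom's payoffs gives 3q + 2 = −10q + 4 ⇒ q = 2/13.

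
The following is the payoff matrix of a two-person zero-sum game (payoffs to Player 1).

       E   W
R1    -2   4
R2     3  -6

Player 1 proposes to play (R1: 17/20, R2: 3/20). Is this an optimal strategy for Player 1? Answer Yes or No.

Against E this mix gives (17/20)·(-2) + (3/20)·3 = -5/4.
Against W this mix gives (17/20)·4 + (3/20)·(-6) = 5/2.
Player 2 will play E, holding Player 1 to -5/4. Shifting weight toward the row that does better against E would raise this floor (the equalizing mix achieves 0 against both E and W), so the proposed strategy is not optimal.

No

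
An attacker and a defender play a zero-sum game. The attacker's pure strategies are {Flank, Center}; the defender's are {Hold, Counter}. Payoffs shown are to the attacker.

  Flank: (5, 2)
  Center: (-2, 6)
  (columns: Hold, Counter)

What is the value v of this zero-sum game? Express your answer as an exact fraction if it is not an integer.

Row minima: Flank → 2, Center → -2; maximin = 2.
Column maxima: Hold → 5, Counter → 6; minimax = 5.
2 ≠ 5, so there is no saddle point; optimal play is mixed.
Let the attacker play Flank with probability p. Expected payoff against Hold: 5p + (-2)(1−p) = 7p − 2; against Counter: 2p + 6(1−p) = −4p + 6.
Setting these equal: 7p − 2 = −4p + 6 ⇒ 11p = 8 ⇒ p = 8/11, and the value is (7)·(8/11) − 2 = 34/11.
For the defender: with q = P(Hold), equating Flank's and Center's payoffs gives 3q + 2 = −8q + 6 ⇒ q = 4/11.

34/11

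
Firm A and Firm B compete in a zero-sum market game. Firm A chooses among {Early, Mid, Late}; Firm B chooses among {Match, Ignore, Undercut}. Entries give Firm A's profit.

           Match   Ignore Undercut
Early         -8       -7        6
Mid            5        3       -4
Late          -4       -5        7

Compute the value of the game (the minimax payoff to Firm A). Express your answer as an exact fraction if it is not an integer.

Row minima: Early → -8, Mid → -4, Late → -5; maximin = -4.
Column maxima: Match → 5, Ignore → 3, Undercut → 7; minimax = 3.
-4 ≠ 3, so there is no saddle point; optimal play is mixed.
Early is strictly dominated by Late, so Firm A never plays it.
With Early eliminated, Match is strictly dominated by Ignore (it gives Firm A strictly more in every remaining row), so Firm B never plays it.
On the remaining 2×2 (Mid, Late vs Ignore, Undercut):
Let Firm A play Mid with probability p. Expected payoff against Ignore: 3p + (-5)(1−p) = 8p − 5; against Undercut: (-4)p + 7(1−p) = −11p + 7.
Setting these equal: 8p − 5 = −11p + 7 ⇒ 19p = 12 ⇒ p = 12/19, and the value is (8)·(12/19) − 5 = 1/19.
For Firm B: with q = P(Ignore), equating Mid's and Late's payoffs gives 7q − 4 = −12q + 7 ⇒ q = 11/19.

1/19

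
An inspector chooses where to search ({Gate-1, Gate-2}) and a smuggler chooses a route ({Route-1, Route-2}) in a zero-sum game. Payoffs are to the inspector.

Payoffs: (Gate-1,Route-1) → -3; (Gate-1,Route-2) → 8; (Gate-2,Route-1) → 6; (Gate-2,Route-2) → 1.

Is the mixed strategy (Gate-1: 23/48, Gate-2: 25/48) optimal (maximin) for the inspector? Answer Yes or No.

Against Route-1 this mix gives (23/48)·(-3) + (25/48)·6 = 27/16.
Against Route-2 this mix gives (23/48)·8 + (25/48)·1 = 209/48.
The smuggler will play Route-1, holding the inspector to 27/16. Shifting weight toward the row that does better against Route-1 would raise this floor (the equalizing mix achieves 51/16 against both Route-1 and Route-2), so the proposed strategy is not optimal.

No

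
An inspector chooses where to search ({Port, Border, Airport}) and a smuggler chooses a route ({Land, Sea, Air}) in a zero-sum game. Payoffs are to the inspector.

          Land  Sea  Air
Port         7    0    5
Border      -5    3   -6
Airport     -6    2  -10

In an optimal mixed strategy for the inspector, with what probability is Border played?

Row minima: Port → 0, Border → -6, Airport → -10; maximin = 0.
Column maxima: Land → 7, Sea → 3, Air → 5; minimax = 3.
0 ≠ 3, so there is no saddle point; optimal play is mixed.
Airport is strictly dominated by Border, so the inspector never plays it.
Land is strictly dominated by Air (it gives the inspector strictly more in every row), so the smuggler never plays it.
On the remaining 2×2 (Port, Border vs Sea, Air):
Let the inspector play Port with probability p. Expected payoff against Sea: 0p + 3(1−p) = −3p + 3; against Air: 5p + (-6)(1−p) = 11p − 6.
Setting these equal: −3p + 3 = 11p − 6 ⇒ −14p = -9 ⇒ p = 9/14, and the value is (-3)·(9/14) + 3 = 15/14.
For the smuggler: with q = P(Sea), equating Port's and Border's payoffs gives −5q + 5 = 9q − 6 ⇒ q = 11/14.

5/14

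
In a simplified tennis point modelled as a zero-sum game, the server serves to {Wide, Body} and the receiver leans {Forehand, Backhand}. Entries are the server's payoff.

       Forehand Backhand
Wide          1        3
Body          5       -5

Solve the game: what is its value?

Row minima: Wide → 1, Body → -5; maximin = 1.
Column maxima: Forehand → 5, Backhand → 3; minimax = 3.
1 ≠ 3, so there is no saddle point; optimal play is mixed.
Let the server play Wide with probability p. Expected payoff against Forehand: 1p + 5(1−p) = −4p + 5; against Backhand: 3p + (-5)(1−p) = 8p − 5.
Setting these equal: −4p + 5 = 8p − 5 ⇒ −12p = -10 ⇒ p = 5/6, and the value is (-4)·(5/6) + 5 = 5/3.
For the receiver: with q = P(Forehand), equating Wide's and Body's payoffs gives −2q + 3 = 10q − 5 ⇒ q = 2/3.

5/3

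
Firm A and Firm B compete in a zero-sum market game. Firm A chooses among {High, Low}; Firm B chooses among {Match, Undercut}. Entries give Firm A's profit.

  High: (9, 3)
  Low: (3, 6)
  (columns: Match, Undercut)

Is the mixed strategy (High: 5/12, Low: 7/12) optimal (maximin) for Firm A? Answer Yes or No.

Against Match this mix gives (5/12)·9 + (7/12)·3 = 11/2.
Against Undercut this mix gives (5/12)·3 + (7/12)·6 = 19/4.
Firm B will play Undercut, holding Firm A to 19/4. Shifting weight toward the row that does better against Undercut would raise this floor (the equalizing mix achieves 5 against both Undercut and Match), so the proposed strategy is not optimal.

No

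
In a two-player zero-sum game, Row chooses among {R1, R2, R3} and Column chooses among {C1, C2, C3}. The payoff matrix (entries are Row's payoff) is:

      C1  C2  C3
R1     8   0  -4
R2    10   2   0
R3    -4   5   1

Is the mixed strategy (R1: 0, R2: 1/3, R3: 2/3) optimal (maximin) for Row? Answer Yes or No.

Yes

Against C1 this mix gives (1/3)·10 + (2/3)·(-4) = 2/3.
Against C2 this mix gives (1/3)·2 + (2/3)·5 = 4.
Against C3 this mix gives (1/3)·0 + (2/3)·1 = 2/3.
All of Column's active replies (C1, C3) yield 2/3, and no column does worse for Row. The mix makes Column indifferent and guarantees 2/3, so it is optimal.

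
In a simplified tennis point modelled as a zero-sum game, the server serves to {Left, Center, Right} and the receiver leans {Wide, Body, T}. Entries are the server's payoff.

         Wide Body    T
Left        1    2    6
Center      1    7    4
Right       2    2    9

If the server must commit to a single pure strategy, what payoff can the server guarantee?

Row minima: Left → 1, Center → 1, Right → 2.
The best of these is 2.

2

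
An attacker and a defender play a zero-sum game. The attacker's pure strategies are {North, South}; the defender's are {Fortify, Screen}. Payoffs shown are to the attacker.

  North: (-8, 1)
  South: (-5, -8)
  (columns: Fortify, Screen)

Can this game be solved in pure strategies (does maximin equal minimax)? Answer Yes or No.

No

Row minima: North → -8, South → -8; maximin = -8.
Column maxima: Fortify → -5, Screen → 1; minimax = -5.
-8 ≠ -5, so no pure-strategy equilibrium exists.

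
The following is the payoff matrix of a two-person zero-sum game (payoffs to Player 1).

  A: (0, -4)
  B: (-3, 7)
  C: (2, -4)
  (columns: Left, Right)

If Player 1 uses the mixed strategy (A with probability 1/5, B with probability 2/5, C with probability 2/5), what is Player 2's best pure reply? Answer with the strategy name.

Left

If Player 2 plays Left, Player 1's expected payoff is (1/5)·0 + (2/5)·(-3) + (2/5)·2 = -2/5.
If Player 2 plays Right, Player 1's expected payoff is (1/5)·(-4) + (2/5)·7 + (2/5)·(-4) = 2/5.
Player 2 minimizes Player 1's payoff; the smallest is -2/5, so the best response is Left.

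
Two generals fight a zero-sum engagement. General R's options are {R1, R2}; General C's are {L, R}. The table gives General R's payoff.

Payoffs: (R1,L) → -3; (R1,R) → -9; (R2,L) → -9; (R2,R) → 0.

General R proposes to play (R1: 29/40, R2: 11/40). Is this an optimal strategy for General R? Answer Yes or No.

No

Against L this mix gives (29/40)·(-3) + (11/40)·(-9) = -93/20.
Against R this mix gives (29/40)·(-9) + (11/40)·0 = -261/40.
General C will play R, holding General R to -261/40. Shifting weight toward the row that does better against R would raise this floor (the equalizing mix achieves -27/5 against both R and L), so the proposed strategy is not optimal.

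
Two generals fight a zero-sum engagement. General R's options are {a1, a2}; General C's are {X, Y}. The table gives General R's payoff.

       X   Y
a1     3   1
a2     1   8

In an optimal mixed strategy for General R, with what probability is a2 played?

2/9

Row minima: a1 → 1, a2 → 1; maximin = 1.
Column maxima: X → 3, Y → 8; minimax = 3.
1 ≠ 3, so there is no saddle point; optimal play is mixed.
Let General R play a1 with probability p. Expected payoff against X: 3p + 1(1−p) = 2p + 1; against Y: 1p + 8(1−p) = −7p + 8.
Setting these equal: 2p + 1 = −7p + 8 ⇒ 9p = 7 ⇒ p = 7/9, and the value is (2)·(7/9) + 1 = 23/9.
For General C: with q = P(X), equating a1's and a2's payoffs gives 2q + 1 = −7q + 8 ⇒ q = 7/9.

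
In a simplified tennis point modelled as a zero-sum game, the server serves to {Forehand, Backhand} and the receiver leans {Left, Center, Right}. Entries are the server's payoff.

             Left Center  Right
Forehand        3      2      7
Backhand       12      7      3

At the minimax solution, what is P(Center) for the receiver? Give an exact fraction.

Row minima: Forehand → 2, Backhand → 3; maximin = 3.
Column maxima: Left → 12, Center → 7, Right → 7; minimax = 7.
3 ≠ 7, so there is no saddle point; optimal play is mixed.
Left is strictly dominated by Center (it gives the server strictly more in every row), so the receiver never plays it.
On the remaining 2×2 (Forehand, Backhand vs Center, Right):
Let the server play Forehand with probability p. Expected payoff against Center: 2p + 7(1−p) = −5p + 7; against Right: 7p + 3(1−p) = 4p + 3.
Setting these equal: −5p + 7 = 4p + 3 ⇒ −9p = -4 ⇒ p = 4/9, and the value is (-5)·(4/9) + 7 = 43/9.
For the receiver: with q = P(Center), equating Forehand's and Backhand's payoffs gives −5q + 7 = 4q + 3 ⇒ q = 4/9.

4/9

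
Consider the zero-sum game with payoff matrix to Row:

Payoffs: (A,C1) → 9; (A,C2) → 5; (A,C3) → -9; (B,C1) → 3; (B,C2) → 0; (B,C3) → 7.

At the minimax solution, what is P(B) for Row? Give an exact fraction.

Row minima: A → -9, B → 0; maximin = 0.
Column maxima: C1 → 9, C2 → 5, C3 → 7; minimax = 5.
0 ≠ 5, so there is no saddle point; optimal play is mixed.
C1 is strictly dominated by C2 (it gives Row strictly more in every row), so Column never plays it.
On the remaining 2×2 (A, B vs C2, C3):
Let Row play A with probability p. Expected payoff against C2: 5p + 0(1−p) = 5p; against C3: (-9)p + 7(1−p) = −16p + 7.
Setting these equal: 5p = −16p + 7 ⇒ 21p = 7 ⇒ p = 1/3, and the value is (5)·(1/3) = 5/3.
For Column: with q = P(C2), equating A's and B's payoffs gives 14q − 9 = −7q + 7 ⇒ q = 16/21.

2/3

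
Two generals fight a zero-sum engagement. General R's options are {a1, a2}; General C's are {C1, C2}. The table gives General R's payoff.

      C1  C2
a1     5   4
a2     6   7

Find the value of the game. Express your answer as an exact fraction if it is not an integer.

6

Row minima: a1 → 4, a2 → 6; maximin = 6.
Column maxima: C1 → 6, C2 → 7; minimax = 6.
Since maximin = minimax = 6, there is a saddle point and the value is 6.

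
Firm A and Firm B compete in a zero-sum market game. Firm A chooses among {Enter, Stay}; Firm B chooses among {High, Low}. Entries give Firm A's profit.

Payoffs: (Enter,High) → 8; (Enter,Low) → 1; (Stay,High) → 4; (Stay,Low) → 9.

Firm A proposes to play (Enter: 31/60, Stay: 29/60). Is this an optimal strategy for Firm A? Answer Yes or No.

No

Against High this mix gives (31/60)·8 + (29/60)·4 = 91/15.
Against Low this mix gives (31/60)·1 + (29/60)·9 = 73/15.
Firm B will play Low, holding Firm A to 73/15. Shifting weight toward the row that does better against Low would raise this floor (the equalizing mix achieves 17/3 against both Low and High), so the proposed strategy is not optimal.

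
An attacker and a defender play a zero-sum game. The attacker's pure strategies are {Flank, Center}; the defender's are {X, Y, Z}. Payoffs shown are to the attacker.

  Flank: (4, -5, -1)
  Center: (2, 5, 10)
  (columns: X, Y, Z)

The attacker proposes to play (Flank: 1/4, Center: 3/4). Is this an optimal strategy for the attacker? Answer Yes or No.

Against X this mix gives (1/4)·4 + (3/4)·2 = 5/2.
Against Y this mix gives (1/4)·(-5) + (3/4)·5 = 5/2.
Against Z this mix gives (1/4)·(-1) + (3/4)·10 = 29/4.
All of the defender's active replies (X, Y) yield 5/2, and no column does worse for the attacker. The mix makes the defender indifferent and guarantees 5/2, so it is optimal.

Yes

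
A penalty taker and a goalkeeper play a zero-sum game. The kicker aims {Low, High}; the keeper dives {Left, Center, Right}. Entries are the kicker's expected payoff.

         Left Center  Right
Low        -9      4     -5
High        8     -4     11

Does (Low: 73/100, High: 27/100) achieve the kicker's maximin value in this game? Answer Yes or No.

No

Against Left this mix gives (73/100)·(-9) + (27/100)·8 = -441/100.
Against Center this mix gives (73/100)·4 + (27/100)·(-4) = 46/25.
Against Right this mix gives (73/100)·(-5) + (27/100)·11 = -17/25.
The keeper will play Left, holding the kicker to -441/100. Shifting weight toward the row that does better against Left would raise this floor (the equalizing mix achieves -4/25 against both Left and Center), so the proposed strategy is not optimal.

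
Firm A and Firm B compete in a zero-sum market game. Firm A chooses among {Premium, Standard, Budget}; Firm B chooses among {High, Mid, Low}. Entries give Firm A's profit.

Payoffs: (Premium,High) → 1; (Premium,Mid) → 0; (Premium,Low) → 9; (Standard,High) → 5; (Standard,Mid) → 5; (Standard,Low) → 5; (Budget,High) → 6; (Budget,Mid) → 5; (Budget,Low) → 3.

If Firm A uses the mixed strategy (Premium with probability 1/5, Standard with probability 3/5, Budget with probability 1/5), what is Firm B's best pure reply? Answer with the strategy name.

If Firm B plays High, Firm A's expected payoff is (1/5)·1 + (3/5)·5 + (1/5)·6 = 22/5.
If Firm B plays Mid, Firm A's expected payoff is (1/5)·0 + (3/5)·5 + (1/5)·5 = 4.
If Firm B plays Low, Firm A's expected payoff is (1/5)·9 + (3/5)·5 + (1/5)·3 = 27/5.
Firm B minimizes Firm A's payoff; the smallest is 4, so the best response is Mid.

Mid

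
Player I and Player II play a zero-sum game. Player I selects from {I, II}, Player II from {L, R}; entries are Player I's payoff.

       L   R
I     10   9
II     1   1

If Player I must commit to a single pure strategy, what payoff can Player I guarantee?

Row minima: I → 9, II → 1.
The best of these is 9.

9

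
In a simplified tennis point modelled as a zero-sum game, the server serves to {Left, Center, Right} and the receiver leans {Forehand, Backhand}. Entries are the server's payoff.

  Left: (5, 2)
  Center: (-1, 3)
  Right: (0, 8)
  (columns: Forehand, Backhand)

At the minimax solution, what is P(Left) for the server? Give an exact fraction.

8/11

Row minima: Left → 2, Center → -1, Right → 0; maximin = 2.
Column maxima: Forehand → 5, Backhand → 8; minimax = 5.
2 ≠ 5, so there is no saddle point; optimal play is mixed.
Center is strictly dominated by Right, so the server never plays it.
On the remaining 2×2 (Left, Right vs Forehand, Backhand):
Let the server play Left with probability p. Expected payoff against Forehand: 5p + 0(1−p) = 5p; against Backhand: 2p + 8(1−p) = −6p + 8.
Setting these equal: 5p = −6p + 8 ⇒ 11p = 8 ⇒ p = 8/11, and the value is (5)·(8/11) = 40/11.
For the receiver: with q = P(Forehand), equating Left's and Right's payoffs gives 3q + 2 = −8q + 8 ⇒ q = 6/11.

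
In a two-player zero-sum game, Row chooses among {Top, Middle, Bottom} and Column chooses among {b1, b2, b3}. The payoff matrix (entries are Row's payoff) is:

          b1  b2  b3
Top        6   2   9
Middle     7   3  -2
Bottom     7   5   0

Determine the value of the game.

15/4

Row minima: Top → 2, Middle → -2, Bottom → 0; maximin = 2.
Column maxima: b1 → 7, b2 → 5, b3 → 9; minimax = 5.
2 ≠ 5, so there is no saddle point; optimal play is mixed.
b1 is strictly dominated by b2 (it gives Row strictly more in every row), so Column never plays it.
With b1 eliminated, Middle is strictly dominated by Bottom (Bottom gives Row strictly more in every remaining column), so Row never plays it.
On the remaining 2×2 (Top, Bottom vs b2, b3):
Let Row play Top with probability p. Expected payoff against b2: 2p + 5(1−p) = −3p + 5; against b3: 9p + 0(1−p) = 9p.
Setting these equal: −3p + 5 = 9p ⇒ −12p = -5 ⇒ p = 5/12, and the value is (-3)·(5/12) + 5 = 15/4.
For Column: with q = P(b2), equating Top's and Bottom's payoffs gives −7q + 9 = 5q ⇒ q = 3/4.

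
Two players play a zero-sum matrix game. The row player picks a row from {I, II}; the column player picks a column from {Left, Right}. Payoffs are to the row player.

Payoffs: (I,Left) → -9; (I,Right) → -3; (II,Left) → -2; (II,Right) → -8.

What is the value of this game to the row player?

-11/2

Row minima: I → -9, II → -8; maximin = -8.
Column maxima: Left → -2, Right → -3; minimax = -3.
-8 ≠ -3, so there is no saddle point; optimal play is mixed.
Let the row player play I with probability p. Expected payoff against Left: (-9)p + (-2)(1−p) = −7p − 2; against Right: (-3)p + (-8)(1−p) = 5p − 8.
Setting these equal: −7p − 2 = 5p − 8 ⇒ −12p = -6 ⇒ p = 1/2, and the value is (-7)·(1/2) − 2 = -11/2.
For the column player: with q = P(Left), equating I's and II's payoffs gives −6q − 3 = 6q − 8 ⇒ q = 5/12.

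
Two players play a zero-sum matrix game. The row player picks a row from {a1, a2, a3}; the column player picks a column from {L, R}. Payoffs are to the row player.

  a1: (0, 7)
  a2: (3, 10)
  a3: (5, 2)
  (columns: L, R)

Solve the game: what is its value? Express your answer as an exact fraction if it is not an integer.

22/5

Row minima: a1 → 0, a2 → 3, a3 → 2; maximin = 3.
Column maxima: L → 5, R → 10; minimax = 5.
3 ≠ 5, so there is no saddle point; optimal play is mixed.
a1 is strictly dominated by a2, so the row player never plays it.
On the remaining 2×2 (a2, a3 vs L, R):
Let the row player play a2 with probability p. Expected payoff against L: 3p + 5(1−p) = −2p + 5; against R: 10p + 2(1−p) = 8p + 2.
Setting these equal: −2p + 5 = 8p + 2 ⇒ −10p = -3 ⇒ p = 3/10, and the value is (-2)·(3/10) + 5 = 22/5.
For the column player: with q = P(L), equating a2's and a3's payoffs gives −7q + 10 = 3q + 2 ⇒ q = 4/5.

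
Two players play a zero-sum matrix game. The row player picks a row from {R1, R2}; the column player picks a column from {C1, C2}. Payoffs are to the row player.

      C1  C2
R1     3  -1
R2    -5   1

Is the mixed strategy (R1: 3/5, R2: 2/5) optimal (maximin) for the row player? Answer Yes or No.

Yes

Against C1 this mix gives (3/5)·3 + (2/5)·(-5) = -1/5.
Against C2 this mix gives (3/5)·(-1) + (2/5)·1 = -1/5.
All of the column player's active replies (C1, C2) yield -1/5, and no column does worse for the row player. The mix makes the column player indifferent and guarantees -1/5, so it is optimal.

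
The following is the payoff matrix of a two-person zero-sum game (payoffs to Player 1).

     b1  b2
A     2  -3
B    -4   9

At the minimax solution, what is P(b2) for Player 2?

1/3

Row minima: A → -3, B → -4; maximin = -3.
Column maxima: b1 → 2, b2 → 9; minimax = 2.
-3 ≠ 2, so there is no saddle point; optimal play is mixed.
Let Player 1 play A with probability p. Expected payoff against b1: 2p + (-4)(1−p) = 6p − 4; against b2: (-3)p + 9(1−p) = −12p + 9.
Setting these equal: 6p − 4 = −12p + 9 ⇒ 18p = 13 ⇒ p = 13/18, and the value is (6)·(13/18) − 4 = 1/3.
For Player 2: with q = P(b1), equating A's and B's payoffs gives 5q − 3 = −13q + 9 ⇒ q = 2/3.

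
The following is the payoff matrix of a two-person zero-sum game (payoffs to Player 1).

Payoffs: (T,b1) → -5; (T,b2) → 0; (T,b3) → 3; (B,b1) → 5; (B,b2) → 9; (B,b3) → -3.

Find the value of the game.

0

Row minima: T → -5, B → -3; maximin = -3.
Column maxima: b1 → 5, b2 → 9, b3 → 3; minimax = 3.
-3 ≠ 3, so there is no saddle point; optimal play is mixed.
b2 is strictly dominated by b1 (it gives Player 1 strictly more in every row), so Player 2 never plays it.
On the remaining 2×2 (T, B vs b1, b3):
Let Player 1 play T with probability p. Expected payoff against b1: (-5)p + 5(1−p) = −10p + 5; against b3: 3p + (-3)(1−p) = 6p − 3.
Setting these equal: −10p + 5 = 6p − 3 ⇒ −16p = -8 ⇒ p = 1/2, and the value is (-10)·(1/2) + 5 = 0.
For Player 2: with q = P(b1), equating T's and B's payoffs gives −8q + 3 = 8q − 3 ⇒ q = 3/8.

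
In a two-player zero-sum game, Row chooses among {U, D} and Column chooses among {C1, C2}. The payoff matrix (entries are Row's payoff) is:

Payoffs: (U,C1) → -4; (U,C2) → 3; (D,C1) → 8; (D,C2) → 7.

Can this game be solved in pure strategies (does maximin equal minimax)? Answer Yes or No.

Row minima: U → -4, D → 7; maximin = 7.
Column maxima: C1 → 8, C2 → 7; minimax = 7.
maximin = minimax = 7, so a saddle point exists.

Yes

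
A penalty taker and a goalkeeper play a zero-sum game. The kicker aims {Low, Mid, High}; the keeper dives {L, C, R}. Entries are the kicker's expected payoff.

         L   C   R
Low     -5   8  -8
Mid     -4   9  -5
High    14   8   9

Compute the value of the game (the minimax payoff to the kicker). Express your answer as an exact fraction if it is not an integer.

Row minima: Low → -8, Mid → -5, High → 8; maximin = 8.
Column maxima: L → 14, C → 9, R → 9; minimax = 9.
8 ≠ 9, so there is no saddle point; optimal play is mixed.
Low is strictly dominated by Mid, so the kicker never plays it.
L is strictly dominated by R (it gives the kicker strictly more in every row), so the keeper never plays it.
On the remaining 2×2 (Mid, High vs C, R):
Let the kicker play Mid with probability p. Expected payoff against C: 9p + 8(1−p) = p + 8; against R: (-5)p + 9(1−p) = −14p + 9.
Setting these equal: p + 8 = −14p + 9 ⇒ 15p = 1 ⇒ p = 1/15, and the value is (1)·(1/15) + 8 = 121/15.
For the keeper: with q = P(C), equating Mid's and High's payoffs gives 14q − 5 = −q + 9 ⇒ q = 14/15.

121/15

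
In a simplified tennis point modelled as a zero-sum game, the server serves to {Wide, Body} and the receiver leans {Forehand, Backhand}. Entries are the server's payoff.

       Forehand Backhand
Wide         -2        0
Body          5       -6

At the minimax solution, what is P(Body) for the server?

2/13

Row minima: Wide → -2, Body → -6; maximin = -2.
Column maxima: Forehand → 5, Backhand → 0; minimax = 0.
-2 ≠ 0, so there is no saddle point; optimal play is mixed.
Let the server play Wide with probability p. Expected payoff against Forehand: (-2)p + 5(1−p) = −7p + 5; against Backhand: 0p + (-6)(1−p) = 6p − 6.
Setting these equal: −7p + 5 = 6p − 6 ⇒ −13p = -11 ⇒ p = 11/13, and the value is (-7)·(11/13) + 5 = -12/13.
For the receiver: with q = P(Forehand), equating Wide's and Body's payoffs gives −2q = 11q − 6 ⇒ q = 6/13.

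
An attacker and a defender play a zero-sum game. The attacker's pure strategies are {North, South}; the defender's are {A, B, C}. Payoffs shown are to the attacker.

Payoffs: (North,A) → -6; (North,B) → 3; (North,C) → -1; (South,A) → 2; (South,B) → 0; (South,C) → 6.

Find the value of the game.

Row minima: North → -6, South → 0; maximin = 0.
Column maxima: A → 2, B → 3, C → 6; minimax = 2.
0 ≠ 2, so there is no saddle point; optimal play is mixed.
C is strictly dominated by A (it gives the attacker strictly more in every row), so the defender never plays it.
On the remaining 2×2 (North, South vs A, B):
Let the attacker play North with probability p. Expected payoff against A: (-6)p + 2(1−p) = −8p + 2; against B: 3p + 0(1−p) = 3p.
Setting these equal: −8p + 2 = 3p ⇒ −11p = -2 ⇒ p = 2/11, and the value is (-8)·(2/11) + 2 = 6/11.
For the defender: with q = P(A), equating North's and South's payoffs gives −9q + 3 = 2q ⇒ q = 3/11.

6/11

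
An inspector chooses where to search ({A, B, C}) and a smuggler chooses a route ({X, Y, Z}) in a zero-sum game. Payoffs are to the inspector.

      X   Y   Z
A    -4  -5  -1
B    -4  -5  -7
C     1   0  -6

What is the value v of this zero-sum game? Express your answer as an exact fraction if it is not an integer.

Row minima: A → -5, B → -7, C → -6; maximin = -5.
Column maxima: X → 1, Y → 0, Z → -1; minimax = -1.
-5 ≠ -1, so there is no saddle point; optimal play is mixed.
B is strictly dominated by C, so the inspector never plays it.
X is strictly dominated by Y (it gives the inspector strictly more in every row), so the smuggler never plays it.
On the remaining 2×2 (A, C vs Y, Z):
Let the inspector play A with probability p. Expected payoff against Y: (-5)p + 0(1−p) = −5p; against Z: (-1)p + (-6)(1−p) = 5p − 6.
Setting these equal: −5p = 5p − 6 ⇒ −10p = -6 ⇒ p = 3/5, and the value is (-5)·(3/5) = -3.
For the smuggler: with q = P(Y), equating A's and C's payoffs gives −4q − 1 = 6q − 6 ⇒ q = 1/2.

-3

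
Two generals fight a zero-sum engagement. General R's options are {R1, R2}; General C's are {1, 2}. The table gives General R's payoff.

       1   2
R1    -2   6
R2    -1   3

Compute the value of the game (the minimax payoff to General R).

-1

Row minima: R1 → -2, R2 → -1; maximin = -1.
Column maxima: 1 → -1, 2 → 6; minimax = -1.
Since maximin = minimax = -1, there is a saddle point and the value is -1.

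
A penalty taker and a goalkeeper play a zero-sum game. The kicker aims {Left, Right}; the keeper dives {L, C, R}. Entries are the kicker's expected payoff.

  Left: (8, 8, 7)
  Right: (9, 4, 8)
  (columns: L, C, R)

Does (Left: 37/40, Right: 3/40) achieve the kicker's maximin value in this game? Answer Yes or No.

Against L this mix gives (37/40)·8 + (3/40)·9 = 323/40.
Against C this mix gives (37/40)·8 + (3/40)·4 = 77/10.
Against R this mix gives (37/40)·7 + (3/40)·8 = 283/40.
The keeper will play R, holding the kicker to 283/40. Shifting weight toward the row that does better against R would raise this floor (the equalizing mix achieves 36/5 against both R and C), so the proposed strategy is not optimal.

No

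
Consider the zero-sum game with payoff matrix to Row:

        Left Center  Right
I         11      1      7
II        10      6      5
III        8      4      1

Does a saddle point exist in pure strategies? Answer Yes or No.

Row minima: I → 1, II → 5, III → 1; maximin = 5.
Column maxima: Left → 11, Center → 6, Right → 7; minimax = 6.
5 ≠ 6, so no pure-strategy equilibrium exists.

No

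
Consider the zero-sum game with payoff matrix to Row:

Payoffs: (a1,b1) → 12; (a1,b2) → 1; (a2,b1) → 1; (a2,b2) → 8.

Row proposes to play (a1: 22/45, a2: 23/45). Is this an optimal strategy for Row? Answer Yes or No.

No

Against b1 this mix gives (22/45)·12 + (23/45)·1 = 287/45.
Against b2 this mix gives (22/45)·1 + (23/45)·8 = 206/45.
Column will play b2, holding Row to 206/45. Shifting weight toward the row that does better against b2 would raise this floor (the equalizing mix achieves 95/18 against both b2 and b1), so the proposed strategy is not optimal.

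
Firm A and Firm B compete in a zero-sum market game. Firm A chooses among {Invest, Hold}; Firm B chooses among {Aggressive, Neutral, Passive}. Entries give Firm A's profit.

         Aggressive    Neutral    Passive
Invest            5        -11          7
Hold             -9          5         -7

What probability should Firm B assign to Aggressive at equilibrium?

Row minima: Invest → -11, Hold → -9; maximin = -9.
Column maxima: Aggressive → 5, Neutral → 5, Passive → 7; minimax = 5.
-9 ≠ 5, so there is no saddle point; optimal play is mixed.
Passive is strictly dominated by Aggressive (it gives Firm A strictly more in every row), so Firm B never plays it.
On the remaining 2×2 (Invest, Hold vs Aggressive, Neutral):
Let Firm A play Invest with probability p. Expected payoff against Aggressive: 5p + (-9)(1−p) = 14p − 9; against Neutral: (-11)p + 5(1−p) = −16p + 5.
Setting these equal: 14p − 9 = −16p + 5 ⇒ 30p = 14 ⇒ p = 7/15, and the value is (14)·(7/15) − 9 = -37/15.
For Firm B: with q = P(Aggressive), equating Invest's and Hold's payoffs gives 16q − 11 = −14q + 5 ⇒ q = 8/15.

8/15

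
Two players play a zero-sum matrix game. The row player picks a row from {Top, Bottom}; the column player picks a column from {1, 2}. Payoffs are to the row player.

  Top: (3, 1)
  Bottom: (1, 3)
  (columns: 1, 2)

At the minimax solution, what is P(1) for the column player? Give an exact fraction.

Row minima: Top → 1, Bottom → 1; maximin = 1.
Column maxima: 1 → 3, 2 → 3; minimax = 3.
1 ≠ 3, so there is no saddle point; optimal play is mixed.
Let the row player play Top with probability p. Expected payoff against 1: 3p + 1(1−p) = 2p + 1; against 2: 1p + 3(1−p) = −2p + 3.
Setting these equal: 2p + 1 = −2p + 3 ⇒ 4p = 2 ⇒ p = 1/2, and the value is (2)·(1/2) + 1 = 2.
For the column player: with q = P(1), equating Top's and Bottom's payoffs gives 2q + 1 = −2q + 3 ⇒ q = 1/2.

1/2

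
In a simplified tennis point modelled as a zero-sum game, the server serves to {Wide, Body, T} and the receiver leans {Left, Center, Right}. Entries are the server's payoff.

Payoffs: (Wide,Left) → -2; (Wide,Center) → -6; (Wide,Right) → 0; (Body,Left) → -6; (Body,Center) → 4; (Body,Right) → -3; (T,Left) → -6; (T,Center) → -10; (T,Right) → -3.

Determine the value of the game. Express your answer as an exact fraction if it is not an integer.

Row minima: Wide → -6, Body → -6, T → -10; maximin = -6.
Column maxima: Left → -2, Center → 4, Right → 0; minimax = -2.
-6 ≠ -2, so there is no saddle point; optimal play is mixed.
T is strictly dominated by Wide, so the server never plays it.
Right is strictly dominated by Left (it gives the server strictly more in every row), so the receiver never plays it.
On the remaining 2×2 (Wide, Body vs Left, Center):
Let the server play Wide with probability p. Expected payoff against Left: (-2)p + (-6)(1−p) = 4p − 6; against Center: (-6)p + 4(1−p) = −10p + 4.
Setting these equal: 4p − 6 = −10p + 4 ⇒ 14p = 10 ⇒ p = 5/7, and the value is (4)·(5/7) − 6 = -22/7.
For the receiver: with q = P(Left), equating Wide's and Body's payoffs gives 4q − 6 = −10q + 4 ⇒ q = 5/7.

-22/7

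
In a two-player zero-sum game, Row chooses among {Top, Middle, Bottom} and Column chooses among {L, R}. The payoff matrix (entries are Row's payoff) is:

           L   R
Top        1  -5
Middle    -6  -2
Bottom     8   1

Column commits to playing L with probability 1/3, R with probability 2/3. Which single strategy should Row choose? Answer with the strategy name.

Expected payoff of Top: (1/3)·1 + (2/3)·(-5) = -3.
Expected payoff of Middle: (1/3)·(-6) + (2/3)·(-2) = -10/3.
Expected payoff of Bottom: (1/3)·8 + (2/3)·1 = 10/3.
The largest is 10/3, so Row's best response is Bottom.

Bottom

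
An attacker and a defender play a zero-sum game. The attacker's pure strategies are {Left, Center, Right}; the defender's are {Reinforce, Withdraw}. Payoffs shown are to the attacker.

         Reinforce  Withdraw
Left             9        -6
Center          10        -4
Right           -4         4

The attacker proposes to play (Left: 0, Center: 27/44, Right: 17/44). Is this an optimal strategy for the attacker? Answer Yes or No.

No

Against Reinforce this mix gives (27/44)·10 + (17/44)·(-4) = 101/22.
Against Withdraw this mix gives (27/44)·(-4) + (17/44)·4 = -10/11.
The defender will play Withdraw, holding the attacker to -10/11. Shifting weight toward the row that does better against Withdraw would raise this floor (the equalizing mix achieves 12/11 against both Withdraw and Reinforce), so the proposed strategy is not optimal.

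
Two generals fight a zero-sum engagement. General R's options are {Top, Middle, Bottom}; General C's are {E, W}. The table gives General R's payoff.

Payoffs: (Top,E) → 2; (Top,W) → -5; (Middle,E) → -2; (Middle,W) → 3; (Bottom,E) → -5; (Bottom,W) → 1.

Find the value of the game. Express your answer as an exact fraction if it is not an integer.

Row minima: Top → -5, Middle → -2, Bottom → -5; maximin = -2.
Column maxima: E → 2, W → 3; minimax = 2.
-2 ≠ 2, so there is no saddle point; optimal play is mixed.
Bottom is strictly dominated by Middle, so General R never plays it.
On the remaining 2×2 (Top, Middle vs E, W):
Let General R play Top with probability p. Expected payoff against E: 2p + (-2)(1−p) = 4p − 2; against W: (-5)p + 3(1−p) = −8p + 3.
Setting these equal: 4p − 2 = −8p + 3 ⇒ 12p = 5 ⇒ p = 5/12, and the value is (4)·(5/12) − 2 = -1/3.
For General C: with q = P(E), equating Top's and Middle's payoffs gives 7q − 5 = −5q + 3 ⇒ q = 2/3.

-1/3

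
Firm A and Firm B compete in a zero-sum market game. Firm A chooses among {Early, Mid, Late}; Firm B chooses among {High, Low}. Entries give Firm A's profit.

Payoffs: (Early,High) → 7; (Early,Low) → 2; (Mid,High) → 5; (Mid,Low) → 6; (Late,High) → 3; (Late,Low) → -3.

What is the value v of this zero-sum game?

16/3

Row minima: Early → 2, Mid → 5, Late → -3; maximin = 5.
Column maxima: High → 7, Low → 6; minimax = 6.
5 ≠ 6, so there is no saddle point; optimal play is mixed.
Late is strictly dominated by Early, so Firm A never plays it.
On the remaining 2×2 (Early, Mid vs High, Low):
Let Firm A play Early with probability p. Expected payoff against High: 7p + 5(1−p) = 2p + 5; against Low: 2p + 6(1−p) = −4p + 6.
Setting these equal: 2p + 5 = −4p + 6 ⇒ 6p = 1 ⇒ p = 1/6, and the value is (2)·(1/6) + 5 = 16/3.
For Firm B: with q = P(High), equating Early's and Mid's payoffs gives 5q + 2 = −q + 6 ⇒ q = 2/3.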